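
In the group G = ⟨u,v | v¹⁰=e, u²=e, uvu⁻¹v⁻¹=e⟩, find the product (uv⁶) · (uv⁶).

Compute (uv⁶) · (uv⁶) by multiplying left to right and reducing via the relations at each step:
  (uv⁶) · u = v⁶
  (v⁶) · v⁶ = v²

Answer: v²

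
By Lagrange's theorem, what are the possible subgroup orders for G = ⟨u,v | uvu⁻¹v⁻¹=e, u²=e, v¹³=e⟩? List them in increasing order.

|G| = 26 = 2 · 13. By Lagrange's theorem the order of any subgroup divides 26; the divisors of 26 are 1, 2, 13, 26.

Answer: 1, 2, 13, 26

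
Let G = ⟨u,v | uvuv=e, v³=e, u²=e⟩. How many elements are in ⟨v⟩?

|⟨v⟩| equals the order of v. Compute successive powers until reaching e:
  v¹ = v, v² = v², v³ = e.
The smallest positive k with vᵏ = e is 3, so |⟨v⟩| = 3.

Answer: 3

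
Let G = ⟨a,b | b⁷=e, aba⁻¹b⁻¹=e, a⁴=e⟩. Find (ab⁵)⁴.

Compute successive powers of (ab⁵), reducing at each step:
  (ab⁵)²: (ab⁵) · a = a²b⁵;   (a²b⁵) · b⁵ = a²b³
  (ab⁵)³: (a²b³) · a = a³b³;   (a³b³) · b⁵ = a³b
  (ab⁵)⁴: (a³b) · a = b;   b · b⁵ = b⁶

Answer: b⁶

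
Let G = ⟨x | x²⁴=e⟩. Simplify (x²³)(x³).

Compute (x²³) · (x³) by multiplying left to right and reducing via the relations at each step:
  (x²³) · x³ = x²

Answer: x²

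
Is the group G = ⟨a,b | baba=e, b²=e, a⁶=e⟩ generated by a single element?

Every cyclic group is abelian. But a·b = ab while b·a = a⁵b, so a·b ≠ b·a and G is not abelian. Hence G is not cyclic.

Answer: No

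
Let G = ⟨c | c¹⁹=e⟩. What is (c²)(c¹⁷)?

Compute (c²) · (c¹⁷) by multiplying left to right and reducing via the relations at each step:
  (c²) · c¹⁷ = e

Answer: e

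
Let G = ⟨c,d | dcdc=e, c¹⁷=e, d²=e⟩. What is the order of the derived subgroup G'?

G' = [G, G] is generated by all commutators. The generator-pair commutators are: [c, d] = c².
The subgroup they normally generate is {e, c, c², c³, c⁴, c⁵, c⁶, c⁷, c⁸, c⁹, c¹⁰, c¹¹, c¹², c¹³, c¹⁴, c¹⁵, c¹⁶}, of order 17.
Check: |G/G'| = 34/17 = 2 is the order of the abelianisation.

Answer: 17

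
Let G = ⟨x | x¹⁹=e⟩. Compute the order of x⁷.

Compute successive powers until reaching e:
  (x⁷)¹ = x⁷, (x⁷)² = x¹⁴, (x⁷)³ = x², (x⁷)⁴ = x⁹, (x⁷)⁵ = x¹⁶, (x⁷)⁶ = x⁴, (x⁷)⁷ = x¹¹, (x⁷)⁸ = x¹⁸, (x⁷)⁹ = x⁶, (x⁷)¹⁰ = x¹³, (x⁷)¹¹ = x, (x⁷)¹² = x⁸, (x⁷)¹³ = x¹⁵, (x⁷)¹⁴ = x³, (x⁷)¹⁵ = x¹⁰, (x⁷)¹⁶ = x¹⁷, (x⁷)¹⁷ = x⁵, (x⁷)¹⁸ = x¹², (x⁷)¹⁹ = e.
The smallest positive k with (x⁷)ᵏ = e is 19.

Answer: 19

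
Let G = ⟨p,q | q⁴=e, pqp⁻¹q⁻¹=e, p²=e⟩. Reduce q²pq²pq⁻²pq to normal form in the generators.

Multiply left to right, reducing at each step:
  (q²) · p = pq²
  (pq²) · q² = p
  p · p = e
  e · q⁻² = q²
  (q²) · p = pq²
  (pq²) · q = pq³

Answer: pq³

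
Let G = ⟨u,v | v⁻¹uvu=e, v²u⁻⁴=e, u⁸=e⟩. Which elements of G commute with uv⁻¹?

⟨uv⁻¹⟩ ⊆ C_G(uv⁻¹) since powers of uv⁻¹ commute with uv⁻¹; so |C_G(uv⁻¹)| ≥ |⟨uv⁻¹⟩| = 4.
By orbit–stabilizer, |C_G(uv⁻¹)| = |G| / |conj. class of uv⁻¹| = 16 / 4 = 4.
The 4 elements commuting with uv⁻¹ are {e, u⁴, uv, uv⁻¹}.

Answer: {e, u⁴, uv, uv⁻¹}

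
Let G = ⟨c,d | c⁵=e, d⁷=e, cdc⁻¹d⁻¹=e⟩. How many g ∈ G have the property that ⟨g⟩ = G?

G is cyclic of order 35. An element generates G iff its order is 35, and a cyclic group of order 35 has exactly φ(35) = 24 such elements.

Answer: 24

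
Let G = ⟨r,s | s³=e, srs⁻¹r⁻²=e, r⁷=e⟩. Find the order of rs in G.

Compute successive powers until reaching e:
  (rs)¹ = rs, (rs)² = r³s², (rs)³ = e.
The smallest positive k with (rs)ᵏ = e is 3.

Answer: 3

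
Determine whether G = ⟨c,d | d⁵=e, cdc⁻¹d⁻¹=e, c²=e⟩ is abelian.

Each pair of generators commutes: c·d = cd = d·c. Since the generators pairwise commute, every element of G commutes with every other, so G is abelian.

Answer: Yes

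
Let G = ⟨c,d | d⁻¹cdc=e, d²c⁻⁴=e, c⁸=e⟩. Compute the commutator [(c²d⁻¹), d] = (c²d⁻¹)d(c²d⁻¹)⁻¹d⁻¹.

[(c²d⁻¹), d] = (c²d⁻¹)·d·(c²d⁻¹)⁻¹·d⁻¹.
  (c²d⁻¹) · d = c²
  (c²) · (c²d) = d⁻¹
  (d⁻¹) · (d⁻¹) = c⁴

Answer: c⁴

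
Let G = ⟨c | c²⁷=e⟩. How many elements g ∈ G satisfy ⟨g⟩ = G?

G is cyclic of order 27. An element generates G iff its order is 27, and a cyclic group of order 27 has exactly φ(27) = 18 such elements.

Answer: 18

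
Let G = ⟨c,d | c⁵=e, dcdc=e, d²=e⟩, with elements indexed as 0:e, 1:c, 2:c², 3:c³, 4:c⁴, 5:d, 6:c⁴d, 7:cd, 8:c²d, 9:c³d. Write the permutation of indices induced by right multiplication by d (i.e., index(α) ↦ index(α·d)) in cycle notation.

(0 5)(1 7)(2 8)(3 9)(4 6)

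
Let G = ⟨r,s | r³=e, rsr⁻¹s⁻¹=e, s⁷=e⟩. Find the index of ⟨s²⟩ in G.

First find ord(s²) by computing successive powers:
  (s²)¹ = s², (s²)² = s⁴, (s²)³ = s⁶, (s²)⁴ = s, (s²)⁵ = s³, (s²)⁶ = s⁵, (s²)⁷ = e.
So |⟨s²⟩| = ord(s²) = 7. With |G| = 21, by Lagrange [G : ⟨s²⟩] = 21/7 = 3.

Answer: 3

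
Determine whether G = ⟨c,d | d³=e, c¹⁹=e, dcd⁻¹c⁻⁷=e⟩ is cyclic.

Every cyclic group is abelian. But c·d = cd while d·c = c⁷d, so c·d ≠ d·c and G is not abelian. Hence G is not cyclic.

Answer: No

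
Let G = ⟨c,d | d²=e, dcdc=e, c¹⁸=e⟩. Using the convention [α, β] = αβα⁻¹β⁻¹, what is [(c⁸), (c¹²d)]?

[(c⁸), (c¹²d)] = (c⁸)·(c¹²d)·(c⁸)⁻¹·(c¹²d)⁻¹.
  (c⁸) · (c¹²d) = c²d
  (c²d) · (c¹⁰) = c¹⁰d
  (c¹⁰d) · (c¹²d) = c¹⁶

Answer: c¹⁶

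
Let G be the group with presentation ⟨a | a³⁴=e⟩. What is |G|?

G is generated by a single element, so G is cyclic. The relator gives a³⁴ = e and no smaller power is forced to be e, so the 34 powers {a, e, a², a³, a⁴, a⁵, a⁶, a⁷, a⁸, a⁹, a²², a²³, a²¹, a²⁰, a²⁴, a²⁵, a²⁶, a²⁷, a²⁸, a²⁹, a³², a³³, a³¹, a³⁰, a¹², a¹³, a¹¹, a¹⁰, a¹⁴, a¹⁵, a¹⁶, a¹⁷, a¹⁸, a¹⁹} are distinct. Hence |G| = 34.

Answer: 34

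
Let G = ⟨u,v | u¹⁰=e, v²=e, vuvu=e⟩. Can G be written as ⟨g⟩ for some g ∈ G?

Every cyclic group is abelian. But u·v = uv while v·u = u⁹v, so u·v ≠ v·u and G is not abelian. Hence G is not cyclic.

Answer: No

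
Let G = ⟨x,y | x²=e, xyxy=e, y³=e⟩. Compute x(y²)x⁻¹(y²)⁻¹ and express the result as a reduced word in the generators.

[x, (y²)] = x·(y²)·x⁻¹·(y²)⁻¹.
  x · (y²) = xy²
  (xy²) · x = y
  y · y = y²

Answer: y²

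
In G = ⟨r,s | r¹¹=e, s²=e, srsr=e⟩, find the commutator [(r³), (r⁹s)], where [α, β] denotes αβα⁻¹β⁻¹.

[(r³), (r⁹s)] = (r³)·(r⁹s)·(r³)⁻¹·(r⁹s)⁻¹.
  (r³) · (r⁹s) = rs
  (rs) · (r⁸) = r⁴s
  (r⁴s) · (r⁹s) = r⁶

Answer: r⁶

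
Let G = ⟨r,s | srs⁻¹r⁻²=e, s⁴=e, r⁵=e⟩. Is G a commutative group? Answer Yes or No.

r·s = rs but s·r = r²s, so r·s ≠ s·r and G is not abelian.

Answer: No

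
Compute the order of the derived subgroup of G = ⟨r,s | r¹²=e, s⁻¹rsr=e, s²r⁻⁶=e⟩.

G' = [G, G] is generated by all commutators. The generator-pair commutators are: [r, s] = r².
The subgroup they normally generate is {e, r², r⁴, r⁶, r⁸, r¹⁰}, of order 6.
Check: |G/G'| = 24/6 = 4 is the order of the abelianisation.

Answer: 6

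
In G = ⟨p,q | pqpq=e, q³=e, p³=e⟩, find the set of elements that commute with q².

⟨q²⟩ ⊆ C_G(q²) since powers of q² commute with q²; so |C_G(q²)| ≥ |⟨q²⟩| = 3.
By orbit–stabilizer, |C_G(q²)| = |G| / |conj. class of q²| = 12 / 4 = 3.
The 3 elements commuting with q² are {e, q, q²}.

Answer: {e, q, q²}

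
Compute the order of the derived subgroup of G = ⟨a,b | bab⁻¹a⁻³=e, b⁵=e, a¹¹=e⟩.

G' = [G, G] is generated by all commutators. The generator-pair commutators are: [a, b] = a⁹.
The subgroup they normally generate is {e, a, a², a³, a⁴, a⁵, a⁶, a⁷, a⁸, a⁹, a¹⁰}, of order 11.
Check: |G/G'| = 55/11 = 5 is the order of the abelianisation.

Answer: 11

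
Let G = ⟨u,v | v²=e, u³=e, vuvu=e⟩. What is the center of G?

An element z ∈ Z(G) iff z commutes with every generator.
For example e is central: e·u = u = u·e; e·v = v = v·e.
Whereas u ∉ Z(G) since u·v = uv ≠ u²v = v·u.
Checking each of the 6 elements this way gives Z(G) = {e}, of order 1.

Answer: {e}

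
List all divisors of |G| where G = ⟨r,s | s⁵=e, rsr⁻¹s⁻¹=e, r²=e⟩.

|G| = 10 = 2 · 5. By Lagrange's theorem the order of any subgroup divides 10; the divisors of 10 are 1, 2, 5, 10.

Answer: 1, 2, 5, 10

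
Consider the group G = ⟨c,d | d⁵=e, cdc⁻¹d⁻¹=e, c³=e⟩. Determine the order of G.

Enumerate words in the generators, reducing via the relations: the distinct elements are
  {c, d, e, cd, c², d², d³, d⁴, cd², cd³, cd⁴, c²d, c²d², c²d³, c²d⁴}.
No further products give new elements, so |G| = 15.

Answer: 15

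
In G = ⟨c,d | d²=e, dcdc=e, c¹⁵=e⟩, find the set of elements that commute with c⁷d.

⟨c⁷d⟩ ⊆ C_G(c⁷d) since powers of c⁷d commute with c⁷d; so |C_G(c⁷d)| ≥ |⟨c⁷d⟩| = 2.
By orbit–stabilizer, |C_G(c⁷d)| = |G| / |conj. class of c⁷d| = 30 / 15 = 2.
The 2 elements commuting with c⁷d are {e, c⁷d}.

Answer: {e, c⁷d}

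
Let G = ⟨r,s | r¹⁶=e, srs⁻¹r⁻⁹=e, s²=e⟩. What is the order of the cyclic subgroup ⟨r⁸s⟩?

|⟨r⁸s⟩| equals the order of r⁸s. Compute successive powers until reaching e:
  (r⁸s)¹ = r⁸s, (r⁸s)² = e.
The smallest positive k with (r⁸s)ᵏ = e is 2, so |⟨r⁸s⟩| = 2.

Answer: 2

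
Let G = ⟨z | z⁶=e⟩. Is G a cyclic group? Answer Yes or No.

|G| = 6. The element z has order 6 (its powers give 6 distinct elements), so ⟨z⟩ = G and G is cyclic.

Answer: Yes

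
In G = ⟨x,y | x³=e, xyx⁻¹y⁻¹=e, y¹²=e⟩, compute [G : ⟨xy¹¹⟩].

First find ord(xy¹¹) by computing successive powers:
  (xy¹¹)¹ = xy¹¹, (xy¹¹)² = x²y¹⁰, (xy¹¹)³ = y⁹, (xy¹¹)⁴ = xy⁸, (xy¹¹)⁵ = x²y⁷, (xy¹¹)⁶ = y⁶, (xy¹¹)⁷ = xy⁵, (xy¹¹)⁸ = x²y⁴, (xy¹¹)⁹ = y³, (xy¹¹)¹⁰ = xy², (xy¹¹)¹¹ = x²y, (xy¹¹)¹² = e.
So |⟨xy¹¹⟩| = ord(xy¹¹) = 12. With |G| = 36, by Lagrange [G : ⟨xy¹¹⟩] = 36/12 = 3.

Answer: 3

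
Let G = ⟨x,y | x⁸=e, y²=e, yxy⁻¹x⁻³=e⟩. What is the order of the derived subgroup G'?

G' = [G, G] is generated by all commutators. The generator-pair commutators are: [x, y] = x⁶.
The subgroup they normally generate is {e, x², x⁴, x⁶}, of order 4.
Check: |G/G'| = 16/4 = 4 is the order of the abelianisation.

Answer: 4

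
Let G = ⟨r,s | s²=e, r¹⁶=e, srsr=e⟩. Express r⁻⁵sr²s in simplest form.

Multiply left to right, reducing at each step:
  (r¹¹) · s = r¹¹s
  (r¹¹s) · r² = r⁹s
  (r⁹s) · s = r⁹

Answer: r⁹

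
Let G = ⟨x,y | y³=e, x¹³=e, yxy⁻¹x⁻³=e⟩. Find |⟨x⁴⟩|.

|⟨x⁴⟩| equals the order of x⁴. Compute successive powers until reaching e:
  (x⁴)¹ = x⁴, (x⁴)² = x⁸, (x⁴)³ = x¹², (x⁴)⁴ = x³, (x⁴)⁵ = x⁷, (x⁴)⁶ = x¹¹, (x⁴)⁷ = x², (x⁴)⁸ = x⁶, (x⁴)⁹ = x¹⁰, (x⁴)¹⁰ = x, (x⁴)¹¹ = x⁵, (x⁴)¹² = x⁹, (x⁴)¹³ = e.
The smallest positive k with (x⁴)ᵏ = e is 13, so |⟨x⁴⟩| = 13.

Answer: 13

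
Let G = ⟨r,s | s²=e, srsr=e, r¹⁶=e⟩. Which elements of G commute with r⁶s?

⟨r⁶s⟩ ⊆ C_G(r⁶s) since powers of r⁶s commute with r⁶s; so |C_G(r⁶s)| ≥ |⟨r⁶s⟩| = 2.
By orbit–stabilizer, |C_G(r⁶s)| = |G| / |conj. class of r⁶s| = 32 / 8 = 4.
The 4 elements commuting with r⁶s are {e, r⁸, r⁶s, r¹⁴s}.

Answer: {e, r⁸, r⁶s, r¹⁴s}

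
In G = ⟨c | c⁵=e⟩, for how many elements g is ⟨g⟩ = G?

G is cyclic of order 5. An element generates G iff its order is 5, and a cyclic group of order 5 has exactly φ(5) = 4 such elements.

Answer: 4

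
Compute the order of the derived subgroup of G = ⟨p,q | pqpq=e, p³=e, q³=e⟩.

G' = [G, G] is generated by all commutators. The generator-pair commutators are: [p, q] = pq²p.
The subgroup they normally generate is {e, pq, p²q², pq²p}, of order 4.
Check: |G/G'| = 12/4 = 3 is the order of the abelianisation.

Answer: 4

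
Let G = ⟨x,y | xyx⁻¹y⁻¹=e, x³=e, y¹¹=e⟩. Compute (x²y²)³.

Compute successive powers of (x²y²), reducing at each step:
  (x²y²)²: (x²y²) · x² = xy²;   (xy²) · y² = xy⁴
  (x²y²)³: (xy⁴) · x² = y⁴;   (y⁴) · y² = y⁶

Answer: y⁶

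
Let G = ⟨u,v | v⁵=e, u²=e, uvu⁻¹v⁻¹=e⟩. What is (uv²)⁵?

Compute successive powers of (uv²), reducing at each step:
  (uv²)²: (uv²) · u = v²;   (v²) · v² = v⁴
  (uv²)³: (v⁴) · u = uv⁴;   (uv⁴) · v² = uv
  (uv²)⁴: (uv) · u = v;   v · v² = v³
  (uv²)⁵: (v³) · u = uv³;   (uv³) · v² = u

Answer: u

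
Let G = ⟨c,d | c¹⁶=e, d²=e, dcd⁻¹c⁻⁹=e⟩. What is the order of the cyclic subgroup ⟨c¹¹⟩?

|⟨c¹¹⟩| equals the order of c¹¹. Compute successive powers until reaching e:
  (c¹¹)¹ = c¹¹, (c¹¹)² = c⁶, (c¹¹)³ = c, (c¹¹)⁴ = c¹², (c¹¹)⁵ = c⁷, (c¹¹)⁶ = c², (c¹¹)⁷ = c¹³, (c¹¹)⁸ = c⁸, (c¹¹)⁹ = c³, (c¹¹)¹⁰ = c¹⁴, (c¹¹)¹¹ = c⁹, (c¹¹)¹² = c⁴, (c¹¹)¹³ = c¹⁵, (c¹¹)¹⁴ = c¹⁰, (c¹¹)¹⁵ = c⁵, (c¹¹)¹⁶ = e.
The smallest positive k with (c¹¹)ᵏ = e is 16, so |⟨c¹¹⟩| = 16.

Answer: 16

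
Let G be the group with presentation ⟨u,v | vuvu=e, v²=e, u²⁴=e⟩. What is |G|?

Enumerate words in the generators, reducing via the relations: the distinct elements are
  {e, u, v, uv, u², u³, u⁴, u⁵, u⁶, u⁷, u⁸, u⁹, u²v, u²², u²³, u²¹, u²⁰, u³v, u¹², u¹³, u¹¹, u¹⁰, u¹⁴, u¹⁵, u¹⁶, u¹⁷, u¹⁸, u¹⁹, u⁴v, u⁵v, u⁶v, u⁷v, u⁸v, u⁹v, u²²v, u²³v, u²¹v, u²⁰v, u¹²v, u¹³v, u¹¹v, u¹⁰v, u¹⁴v, u¹⁵v, u¹⁶v, u¹⁷v, u¹⁸v, u¹⁹v}.
No further products give new elements, so |G| = 48.

Answer: 48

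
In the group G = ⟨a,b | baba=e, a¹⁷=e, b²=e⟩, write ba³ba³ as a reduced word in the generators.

Multiply left to right, reducing at each step:
  b · a³ = a¹⁴b
  (a¹⁴b) · b = a¹⁴
  (a¹⁴) · a³ = e

Answer: e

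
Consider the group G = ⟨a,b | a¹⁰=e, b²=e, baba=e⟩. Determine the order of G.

Enumerate words in the generators, reducing via the relations: the distinct elements are
  {a, b, e, ab, a², a³, a⁴, a⁵, a⁶, a⁷, a⁸, a⁹, a²b, a³b, a⁴b, a⁵b, a⁶b, a⁷b, a⁸b, a⁹b}.
No further products give new elements, so |G| = 20.

Answer: 20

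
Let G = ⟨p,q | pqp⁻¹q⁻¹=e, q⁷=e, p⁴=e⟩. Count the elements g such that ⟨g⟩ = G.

G is cyclic of order 28. An element generates G iff its order is 28, and a cyclic group of order 28 has exactly φ(28) = 12 such elements.

Answer: 12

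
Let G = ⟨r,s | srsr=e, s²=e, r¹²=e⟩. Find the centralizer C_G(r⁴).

⟨r⁴⟩ ⊆ C_G(r⁴) since powers of r⁴ commute with r⁴; so |C_G(r⁴)| ≥ |⟨r⁴⟩| = 3.
By orbit–stabilizer, |C_G(r⁴)| = |G| / |conj. class of r⁴| = 24 / 2 = 12.
The 12 elements commuting with r⁴ are {e, r, r², r³, r⁴, r⁵, r⁶, r⁷, r⁸, r⁹, r¹⁰, r¹¹}.

Answer: {e, r, r², r³, r⁴, r⁵, r⁶, r⁷, r⁸, r⁹, r¹⁰, r¹¹}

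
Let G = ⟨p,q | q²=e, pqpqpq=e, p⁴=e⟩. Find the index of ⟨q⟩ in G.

First find ord(q) by computing successive powers:
  q¹ = q, q² = e.
So |⟨q⟩| = ord(q) = 2. With |G| = 24, by Lagrange [G : ⟨q⟩] = 24/2 = 12.

Answer: 12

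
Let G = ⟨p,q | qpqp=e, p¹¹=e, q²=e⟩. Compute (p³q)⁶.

Compute successive powers of (p³q), reducing at each step:
  (p³q)²: (p³q) · p³ = q;   q · q = e
  (p³q)³: e · p³ = p³;   (p³) · q = p³q
  (p³q)⁴: (p³q) · p³ = q;   q · q = e
  (p³q)⁵: e · p³ = p³;   (p³) · q = p³q
  (p³q)⁶: (p³q) · p³ = q;   q · q = e

Answer: e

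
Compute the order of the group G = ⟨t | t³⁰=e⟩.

G is generated by a single element, so G is cyclic. The relator gives t³⁰ = e and no smaller power is forced to be e, so the 30 powers {e, t, t², t³, t⁴, t⁵, t⁶, t⁷, t⁸, t⁹, t²², t²³, t²¹, t²⁰, t²⁴, t²⁵, t²⁶, t²⁷, t²⁸, t²⁹, t¹², t¹³, t¹¹, t¹⁰, t¹⁴, t¹⁵, t¹⁶, t¹⁷, t¹⁸, t¹⁹} are distinct. Hence |G| = 30.

Answer: 30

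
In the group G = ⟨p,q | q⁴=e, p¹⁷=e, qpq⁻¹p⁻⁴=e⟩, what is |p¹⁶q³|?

Compute successive powers until reaching e:
  (p¹⁶q³)¹ = p¹⁶q³, (p¹⁶q³)² = p³q², (p¹⁶q³)³ = p⁴q, (p¹⁶q³)⁴ = e.
The smallest positive k with (p¹⁶q³)ᵏ = e is 4.

Answer: 4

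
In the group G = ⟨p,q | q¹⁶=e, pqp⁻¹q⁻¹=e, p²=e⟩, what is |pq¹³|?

Compute successive powers until reaching e:
  (pq¹³)¹ = pq¹³, (pq¹³)² = q¹⁰, (pq¹³)³ = pq⁷, (pq¹³)⁴ = q⁴, (pq¹³)⁵ = pq, (pq¹³)⁶ = q¹⁴, (pq¹³)⁷ = pq¹¹, (pq¹³)⁸ = q⁸, (pq¹³)⁹ = pq⁵, (pq¹³)¹⁰ = q², (pq¹³)¹¹ = pq¹⁵, (pq¹³)¹² = q¹², (pq¹³)¹³ = pq⁹, (pq¹³)¹⁴ = q⁶, (pq¹³)¹⁵ = pq³, (pq¹³)¹⁶ = e.
The smallest positive k with (pq¹³)ᵏ = e is 16.

Answer: 16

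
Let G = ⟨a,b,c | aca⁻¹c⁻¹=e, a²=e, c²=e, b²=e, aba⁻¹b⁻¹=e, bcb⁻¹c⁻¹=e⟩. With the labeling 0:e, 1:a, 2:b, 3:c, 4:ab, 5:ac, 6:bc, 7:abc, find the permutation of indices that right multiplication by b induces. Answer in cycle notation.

(0 2)(1 4)(3 6)(5 7)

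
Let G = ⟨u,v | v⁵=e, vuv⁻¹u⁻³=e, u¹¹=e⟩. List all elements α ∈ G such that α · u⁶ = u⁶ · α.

⟨u⁶⟩ ⊆ C_G(u⁶) since powers of u⁶ commute with u⁶; so |C_G(u⁶)| ≥ |⟨u⁶⟩| = 11.
By orbit–stabilizer, |C_G(u⁶)| = |G| / |conj. class of u⁶| = 55 / 5 = 11.
The 11 elements commuting with u⁶ are {e, u, u², u³, u⁴, u⁵, u⁶, u⁷, u⁸, u⁹, u¹⁰}.

Answer: {e, u, u², u³, u⁴, u⁵, u⁶, u⁷, u⁸, u⁹, u¹⁰}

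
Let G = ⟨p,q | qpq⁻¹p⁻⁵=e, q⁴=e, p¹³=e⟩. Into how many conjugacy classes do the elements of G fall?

The conjugacy classes (representative and size) are:
  [e] (size 1), [p] (size 4), [p²] (size 4), [p⁹] (size 4), [p¹²q] (size 13), [p⁴q²] (size 13), [p¹²q³] (size 13).
Class equation: 1 + 4 + 4 + 4 + 13 + 13 + 13 = 52 = |G|. So G has 7 conjugacy classes.

Answer: 7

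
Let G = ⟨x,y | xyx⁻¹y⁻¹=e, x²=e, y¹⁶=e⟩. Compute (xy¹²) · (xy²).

Compute (xy¹²) · (xy²) by multiplying left to right and reducing via the relations at each step:
  (xy¹²) · x = y¹²
  (y¹²) · y² = y¹⁴

Answer: y¹⁴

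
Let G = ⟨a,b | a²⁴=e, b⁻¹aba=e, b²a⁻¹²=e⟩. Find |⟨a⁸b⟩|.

|⟨a⁸b⟩| equals the order of a⁸b. Compute successive powers until reaching e:
  (a⁸b)¹ = a⁸b, (a⁸b)² = a¹², (a⁸b)³ = a⁸b⁻¹, (a⁸b)⁴ = e.
The smallest positive k with (a⁸b)ᵏ = e is 4, so |⟨a⁸b⟩| = 4.

Answer: 4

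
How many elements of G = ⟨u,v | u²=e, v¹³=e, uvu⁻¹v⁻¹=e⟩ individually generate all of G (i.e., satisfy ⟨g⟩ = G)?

G is cyclic of order 26. An element generates G iff its order is 26, and a cyclic group of order 26 has exactly φ(26) = 12 such elements.

Answer: 12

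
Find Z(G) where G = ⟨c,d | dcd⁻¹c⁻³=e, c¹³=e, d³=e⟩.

An element z ∈ Z(G) iff z commutes with every generator.
For example e is central: e·c = c = c·e; e·d = d = d·e.
Whereas c ∉ Z(G) since c·d = cd ≠ c³d = d·c.
Checking each of the 39 elements this way gives Z(G) = {e}, of order 1.

Answer: {e}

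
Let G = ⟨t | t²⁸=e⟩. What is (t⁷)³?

Compute successive powers of (t⁷), reducing at each step:
  (t⁷)²: (t⁷) · t⁷ = t¹⁴
  (t⁷)³: (t¹⁴) · t⁷ = t²¹

Answer: t²¹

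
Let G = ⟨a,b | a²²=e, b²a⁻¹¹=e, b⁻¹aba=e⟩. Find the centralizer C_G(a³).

⟨a³⟩ ⊆ C_G(a³) since powers of a³ commute with a³; so |C_G(a³)| ≥ |⟨a³⟩| = 22.
By orbit–stabilizer, |C_G(a³)| = |G| / |conj. class of a³| = 44 / 2 = 22.
The 22 elements commuting with a³ are {e, a, a², a³, a⁴, a⁵, a⁶, a⁷, a⁸, a⁹, a¹⁰, a¹¹, a¹², a¹³, a¹⁴, a¹⁵, a¹⁶, a¹⁷, a¹⁸, a¹⁹, a²⁰, a²¹}.

Answer: {e, a, a², a³, a⁴, a⁵, a⁶, a⁷, a⁸, a⁹, a¹⁰, a¹¹, a¹², a¹³, a¹⁴, a¹⁵, a¹⁶, a¹⁷, a¹⁸, a¹⁹, a²⁰, a²¹}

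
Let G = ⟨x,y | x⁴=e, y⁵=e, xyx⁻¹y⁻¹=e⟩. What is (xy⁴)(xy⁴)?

Compute (xy⁴) · (xy⁴) by multiplying left to right and reducing via the relations at each step:
  (xy⁴) · x = x²y⁴
  (x²y⁴) · y⁴ = x²y³

Answer: x²y³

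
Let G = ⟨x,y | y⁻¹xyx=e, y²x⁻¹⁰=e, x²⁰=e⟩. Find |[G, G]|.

G' = [G, G] is generated by all commutators. The generator-pair commutators are: [x, y] = x².
The subgroup they normally generate is {e, x², x⁴, x⁶, x⁸, x¹⁰, x¹², x¹⁴, x¹⁶, x¹⁸}, of order 10.
Check: |G/G'| = 40/10 = 4 is the order of the abelianisation.

Answer: 10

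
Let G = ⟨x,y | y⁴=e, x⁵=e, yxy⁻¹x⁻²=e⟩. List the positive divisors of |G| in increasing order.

|G| = 20 = 2² · 5. By Lagrange's theorem the order of any subgroup divides 20; the divisors of 20 are 1, 2, 4, 5, 10, 20.

Answer: 1, 2, 4, 5, 10, 20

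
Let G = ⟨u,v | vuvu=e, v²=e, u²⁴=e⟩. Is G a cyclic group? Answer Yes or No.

Every cyclic group is abelian. But u·v = uv while v·u = u²³v, so u·v ≠ v·u and G is not abelian. Hence G is not cyclic.

Answer: No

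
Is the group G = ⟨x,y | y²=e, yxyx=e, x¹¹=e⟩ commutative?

x·y = xy but y·x = x¹⁰y, so x·y ≠ y·x and G is not abelian.

Answer: No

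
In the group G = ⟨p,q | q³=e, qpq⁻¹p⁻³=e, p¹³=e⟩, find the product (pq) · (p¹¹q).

Compute (pq) · (p¹¹q) by multiplying left to right and reducing via the relations at each step:
  (pq) · p¹¹ = p⁸q
  (p⁸q) · q = p⁸q²

Answer: p⁸q²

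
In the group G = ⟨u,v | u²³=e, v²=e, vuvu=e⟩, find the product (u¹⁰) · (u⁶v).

Compute (u¹⁰) · (u⁶v) by multiplying left to right and reducing via the relations at each step:
  (u¹⁰) · u⁶ = u¹⁶
  (u¹⁶) · v = u¹⁶v

Answer: u¹⁶v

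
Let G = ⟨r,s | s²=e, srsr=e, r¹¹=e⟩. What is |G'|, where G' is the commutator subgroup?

G' = [G, G] is generated by all commutators. The generator-pair commutators are: [r, s] = r².
The subgroup they normally generate is {e, r, r², r³, r⁴, r⁵, r⁶, r⁷, r⁸, r⁹, r¹⁰}, of order 11.
Check: |G/G'| = 22/11 = 2 is the order of the abelianisation.

Answer: 11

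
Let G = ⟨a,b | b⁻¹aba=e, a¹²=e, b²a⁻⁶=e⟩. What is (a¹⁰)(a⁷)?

Compute (a¹⁰) · (a⁷) by multiplying left to right and reducing via the relations at each step:
  (a¹⁰) · a⁷ = a⁵

Answer: a⁵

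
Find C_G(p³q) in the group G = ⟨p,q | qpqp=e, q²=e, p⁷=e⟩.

⟨p³q⟩ ⊆ C_G(p³q) since powers of p³q commute with p³q; so |C_G(p³q)| ≥ |⟨p³q⟩| = 2.
By orbit–stabilizer, |C_G(p³q)| = |G| / |conj. class of p³q| = 14 / 7 = 2.
The 2 elements commuting with p³q are {e, p³q}.

Answer: {e, p³q}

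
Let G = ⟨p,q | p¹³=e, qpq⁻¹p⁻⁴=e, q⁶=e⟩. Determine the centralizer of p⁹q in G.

⟨p⁹q⟩ ⊆ C_G(p⁹q) since powers of p⁹q commute with p⁹q; so |C_G(p⁹q)| ≥ |⟨p⁹q⟩| = 6.
By orbit–stabilizer, |C_G(p⁹q)| = |G| / |conj. class of p⁹q| = 78 / 13 = 6.
The 6 elements commuting with p⁹q are {e, pq⁵, p⁹q, p⁶q², p⁷q³, p¹¹q⁴}.

Answer: {e, pq⁵, p⁹q, p⁶q², p⁷q³, p¹¹q⁴}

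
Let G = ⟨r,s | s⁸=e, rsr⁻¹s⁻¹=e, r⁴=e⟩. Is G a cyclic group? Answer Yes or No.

|G| = 32, but the maximum element order in G is 8 < 32. No single element generates all of G, so G is not cyclic.

Answer: No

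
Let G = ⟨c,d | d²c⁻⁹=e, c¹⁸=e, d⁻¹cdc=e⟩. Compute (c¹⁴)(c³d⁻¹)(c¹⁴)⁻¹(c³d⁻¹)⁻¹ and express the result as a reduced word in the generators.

[(c¹⁴), (c³d⁻¹)] = (c¹⁴)·(c³d⁻¹)·(c¹⁴)⁻¹·(c³d⁻¹)⁻¹.
  (c¹⁴) · (c³d⁻¹) = c⁸d
  (c⁸d) · (c⁴) = c⁴d
  (c⁴d) · (c³d) = c¹⁰

Answer: c¹⁰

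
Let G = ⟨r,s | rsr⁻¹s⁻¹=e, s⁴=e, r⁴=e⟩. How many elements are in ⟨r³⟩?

|⟨r³⟩| equals the order of r³. Compute successive powers until reaching e:
  (r³)¹ = r³, (r³)² = r², (r³)³ = r, (r³)⁴ = e.
The smallest positive k with (r³)ᵏ = e is 4, so |⟨r³⟩| = 4.

Answer: 4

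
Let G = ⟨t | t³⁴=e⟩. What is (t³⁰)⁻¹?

The order of (t³⁰) is 17 (smallest k with (t³⁰)ᵏ = e), so (t³⁰)⁻¹ = (t³⁰)¹⁶ = t⁴.
Check: (t³⁰) · (t⁴) → (t³⁰) · t⁴ = e, giving e as required.

Answer: t⁴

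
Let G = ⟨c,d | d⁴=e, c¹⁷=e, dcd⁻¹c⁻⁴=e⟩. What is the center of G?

An element z ∈ Z(G) iff z commutes with every generator.
For example e is central: e·c = c = c·e; e·d = d = d·e.
Whereas c ∉ Z(G) since c·d = cd ≠ c⁴d = d·c.
Checking each of the 68 elements this way gives Z(G) = {e}, of order 1.

Answer: {e}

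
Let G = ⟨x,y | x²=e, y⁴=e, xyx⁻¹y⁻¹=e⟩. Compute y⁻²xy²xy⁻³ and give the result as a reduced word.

Multiply left to right, reducing at each step:
  (y²) · x = xy²
  (xy²) · y² = x
  x · x = e
  e · y⁻³ = y

Answer: y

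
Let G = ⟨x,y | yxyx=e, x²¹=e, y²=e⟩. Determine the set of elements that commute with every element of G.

An element z ∈ Z(G) iff z commutes with every generator.
For example e is central: e·x = x = x·e; e·y = y = y·e.
Whereas x ∉ Z(G) since x·y = xy ≠ x²⁰y = y·x.
Checking each of the 42 elements this way gives Z(G) = {e}, of order 1.

Answer: {e}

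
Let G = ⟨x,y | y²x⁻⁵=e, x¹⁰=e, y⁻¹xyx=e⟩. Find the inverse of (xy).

The order of (xy) is 4 (smallest k with (xy)ᵏ = e), so (xy)⁻¹ = (xy)³ = xy⁻¹.
Check: (xy) · (xy⁻¹) → (xy) · x = y;   y · y⁻¹ = e, giving e as required.

Answer: xy⁻¹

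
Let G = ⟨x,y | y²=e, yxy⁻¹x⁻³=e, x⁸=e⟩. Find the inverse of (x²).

The order of (x²) is 4 (smallest k with (x²)ᵏ = e), so (x²)⁻¹ = (x²)³ = x⁶.
Check: (x²) · (x⁶) → (x²) · x⁶ = e, giving e as required.

Answer: x⁶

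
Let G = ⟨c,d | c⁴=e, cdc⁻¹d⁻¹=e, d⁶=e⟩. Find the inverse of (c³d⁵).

The order of (c³d⁵) is 12 (smallest k with (c³d⁵)ᵏ = e), so (c³d⁵)⁻¹ = (c³d⁵)¹¹ = cd.
Check: (c³d⁵) · (cd) → (c³d⁵) · c = d⁵;   (d⁵) · d = e, giving e as required.

Answer: cd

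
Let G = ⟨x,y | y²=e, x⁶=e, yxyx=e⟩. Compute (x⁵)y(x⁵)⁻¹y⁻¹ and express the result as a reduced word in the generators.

[(x⁵), y] = (x⁵)·y·(x⁵)⁻¹·y⁻¹.
  (x⁵) · y = x⁵y
  (x⁵y) · x = x⁴y
  (x⁴y) · y = x⁴

Answer: x⁴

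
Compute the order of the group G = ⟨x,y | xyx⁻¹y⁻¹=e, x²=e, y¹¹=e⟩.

Enumerate words in the generators, reducing via the relations: the distinct elements are
  {e, x, y, xy, y², y³, y⁴, y⁵, y⁶, y⁷, y⁸, y⁹, xy², xy³, xy⁴, xy⁵, xy⁶, xy⁷, xy⁸, xy⁹, y¹⁰, xy¹⁰}.
No further products give new elements, so |G| = 22.

Answer: 22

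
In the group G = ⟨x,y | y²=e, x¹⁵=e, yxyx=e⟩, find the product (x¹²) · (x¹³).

Compute (x¹²) · (x¹³) by multiplying left to right and reducing via the relations at each step:
  (x¹²) · x¹³ = x¹⁰

Answer: x¹⁰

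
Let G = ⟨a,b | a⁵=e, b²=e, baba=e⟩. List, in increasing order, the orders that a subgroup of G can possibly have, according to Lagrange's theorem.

|G| = 10 = 2 · 5. By Lagrange's theorem the order of any subgroup divides 10; the divisors of 10 are 1, 2, 5, 10.

Answer: 1, 2, 5, 10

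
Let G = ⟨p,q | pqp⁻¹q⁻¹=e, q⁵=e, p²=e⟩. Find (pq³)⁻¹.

The order of (pq³) is 10 (smallest k with (pq³)ᵏ = e), so (pq³)⁻¹ = (pq³)⁹ = pq².
Check: (pq³) · (pq²) → (pq³) · p = q³;   (q³) · q² = e, giving e as required.

Answer: pq²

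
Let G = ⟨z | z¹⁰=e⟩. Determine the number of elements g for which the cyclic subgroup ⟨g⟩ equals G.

G is cyclic of order 10. An element generates G iff its order is 10, and a cyclic group of order 10 has exactly φ(10) = 4 such elements.

Answer: 4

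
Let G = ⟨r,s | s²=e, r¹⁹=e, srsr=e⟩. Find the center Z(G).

An element z ∈ Z(G) iff z commutes with every generator.
For example e is central: e·r = r = r·e; e·s = s = s·e.
Whereas r ∉ Z(G) since r·s = rs ≠ r¹⁸s = s·r.
Checking each of the 38 elements this way gives Z(G) = {e}, of order 1.

Answer: {e}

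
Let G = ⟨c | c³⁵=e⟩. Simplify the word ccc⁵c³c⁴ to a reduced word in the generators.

Multiply left to right, reducing at each step:
  c · c = c²
  (c²) · c⁵ = c⁷
  (c⁷) · c³ = c¹⁰
  (c¹⁰) · c⁴ = c¹⁴

Answer: c¹⁴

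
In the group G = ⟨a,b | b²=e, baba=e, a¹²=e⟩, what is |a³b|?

Compute successive powers until reaching e:
  (a³b)¹ = a³b, (a³b)² = e.
The smallest positive k with (a³b)ᵏ = e is 2.

Answer: 2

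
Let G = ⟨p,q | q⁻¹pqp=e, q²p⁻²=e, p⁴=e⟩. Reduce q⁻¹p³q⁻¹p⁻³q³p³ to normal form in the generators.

Multiply left to right, reducing at each step:
  (q⁻¹) · p³ = pq⁻¹
  (pq⁻¹) · q⁻¹ = p³
  (p³) · p⁻³ = e
  e · q³ = q⁻¹
  (q⁻¹) · p³ = pq⁻¹

Answer: pq⁻¹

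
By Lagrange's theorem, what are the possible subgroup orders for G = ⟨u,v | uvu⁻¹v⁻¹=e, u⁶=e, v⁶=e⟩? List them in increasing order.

|G| = 36 = 2² · 3². By Lagrange's theorem the order of any subgroup divides 36; the divisors of 36 are 1, 2, 3, 4, 6, 9, 12, 18, 36.

Answer: 1, 2, 3, 4, 6, 9, 12, 18, 36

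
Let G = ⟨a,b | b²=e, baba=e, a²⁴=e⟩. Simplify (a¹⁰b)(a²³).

Compute (a¹⁰b) · (a²³) by multiplying left to right and reducing via the relations at each step:
  (a¹⁰b) · a²³ = a¹¹b

Answer: a¹¹b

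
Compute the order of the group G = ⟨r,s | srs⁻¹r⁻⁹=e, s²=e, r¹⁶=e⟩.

Enumerate words in the generators, reducing via the relations: the distinct elements are
  {e, r, s, rs, r², r³, r⁴, r⁵, r⁶, r⁷, r⁸, r⁹, r²s, r³s, r¹², r¹³, r¹¹, r¹⁰, r¹⁴, r¹⁵, r⁴s, r⁵s, r⁶s, r⁷s, r⁸s, r⁹s, r¹²s, r¹³s, r¹¹s, r¹⁰s, r¹⁴s, r¹⁵s}.
No further products give new elements, so |G| = 32.

Answer: 32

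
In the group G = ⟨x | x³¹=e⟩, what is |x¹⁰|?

Compute successive powers until reaching e:
  (x¹⁰)¹ = x¹⁰, (x¹⁰)² = x²⁰, (x¹⁰)³ = x³⁰, (x¹⁰)⁴ = x⁹, (x¹⁰)⁵ = x¹⁹, (x¹⁰)⁶ = x²⁹, (x¹⁰)⁷ = x⁸, (x¹⁰)⁸ = x¹⁸, (x¹⁰)⁹ = x²⁸, (x¹⁰)¹⁰ = x⁷, (x¹⁰)¹¹ = x¹⁷, (x¹⁰)¹² = x²⁷, (x¹⁰)¹³ = x⁶, (x¹⁰)¹⁴ = x¹⁶, (x¹⁰)¹⁵ = x²⁶, (x¹⁰)¹⁶ = x⁵, (x¹⁰)¹⁷ = x¹⁵, (x¹⁰)¹⁸ = x²⁵, (x¹⁰)¹⁹ = x⁴, (x¹⁰)²⁰ = x¹⁴, (x¹⁰)²¹ = x²⁴, (x¹⁰)²² = x³, (x¹⁰)²³ = x¹³, (x¹⁰)²⁴ = x²³, (x¹⁰)²⁵ = x², (x¹⁰)²⁶ = x¹², (x¹⁰)²⁷ = x²², (x¹⁰)²⁸ = x, (x¹⁰)²⁹ = x¹¹, (x¹⁰)³⁰ = x²¹, (x¹⁰)³¹ = e.
The smallest positive k with (x¹⁰)ᵏ = e is 31.

Answer: 31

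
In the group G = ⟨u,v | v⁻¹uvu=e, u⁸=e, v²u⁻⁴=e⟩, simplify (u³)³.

Compute successive powers of (u³), reducing at each step:
  (u³)²: (u³) · u³ = u⁶
  (u³)³: (u⁶) · u³ = u

Answer: u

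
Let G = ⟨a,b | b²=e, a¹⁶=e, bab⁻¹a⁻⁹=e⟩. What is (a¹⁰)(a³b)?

Compute (a¹⁰) · (a³b) by multiplying left to right and reducing via the relations at each step:
  (a¹⁰) · a³ = a¹³
  (a¹³) · b = a¹³b

Answer: a¹³b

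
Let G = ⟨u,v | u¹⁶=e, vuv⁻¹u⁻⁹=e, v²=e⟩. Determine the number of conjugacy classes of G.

The conjugacy classes (representative and size) are:
  [e] (size 1), [u⁹] (size 2), [u²] (size 1), [u³] (size 2), [u⁴] (size 1), [u¹³] (size 2), [u⁶] (size 1), [u¹⁵] (size 2), [u⁸] (size 1), [u¹⁰] (size 1), [u¹²] (size 1), [u¹⁴] (size 1), [v] (size 2), [uv] (size 2), [u²v] (size 2), [u¹¹v] (size 2), [u⁴v] (size 2), [u¹³v] (size 2), [u¹⁴v] (size 2), [u¹⁵v] (size 2).
Class equation: 1 + 2 + 1 + 2 + 1 + 2 + 1 + 2 + 1 + 1 + 1 + 1 + 2 + 2 + 2 + 2 + 2 + 2 + 2 + 2 = 32 = |G|. So G has 20 conjugacy classes.

Answer: 20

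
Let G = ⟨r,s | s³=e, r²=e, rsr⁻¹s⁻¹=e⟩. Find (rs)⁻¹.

The order of (rs) is 6 (smallest k with (rs)ᵏ = e), so (rs)⁻¹ = (rs)⁵ = rs².
Check: (rs) · (rs²) → (rs) · r = s;   s · s² = e, giving e as required.

Answer: rs²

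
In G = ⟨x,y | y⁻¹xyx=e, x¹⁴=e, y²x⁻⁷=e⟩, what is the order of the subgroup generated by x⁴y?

|⟨x⁴y⟩| equals the order of x⁴y. Compute successive powers until reaching e:
  (x⁴y)¹ = x⁴y, (x⁴y)² = x⁷, (x⁴y)³ = x⁴y⁻¹, (x⁴y)⁴ = e.
The smallest positive k with (x⁴y)ᵏ = e is 4, so |⟨x⁴y⟩| = 4.

Answer: 4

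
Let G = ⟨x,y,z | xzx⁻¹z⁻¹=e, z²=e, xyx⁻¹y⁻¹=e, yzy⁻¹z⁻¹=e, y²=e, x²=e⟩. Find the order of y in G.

Compute successive powers until reaching e:
  y¹ = y, y² = e.
The smallest positive k with yᵏ = e is 2.

Answer: 2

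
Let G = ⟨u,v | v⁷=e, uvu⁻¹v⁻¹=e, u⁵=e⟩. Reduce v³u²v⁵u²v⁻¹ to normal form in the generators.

Multiply left to right, reducing at each step:
  (v³) · u² = u²v³
  (u²v³) · v⁵ = u²v
  (u²v) · u² = u⁴v
  (u⁴v) · v⁻¹ = u⁴

Answer: u⁴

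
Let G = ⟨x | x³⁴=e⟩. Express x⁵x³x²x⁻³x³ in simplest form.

Multiply left to right, reducing at each step:
  (x⁵) · x³ = x⁸
  (x⁸) · x² = x¹⁰
  (x¹⁰) · x⁻³ = x⁷
  (x⁷) · x³ = x¹⁰

Answer: x¹⁰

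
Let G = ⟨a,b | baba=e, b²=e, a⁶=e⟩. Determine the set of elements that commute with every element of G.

An element z ∈ Z(G) iff z commutes with every generator.
For example a³ is central: (a³)·a = a⁴ = a·(a³); (a³)·b = a³b = b·(a³).
Whereas a ∉ Z(G) since a·b = ab ≠ a⁵b = b·a.
Checking each of the 12 elements this way gives Z(G) = {e, a³}, of order 2.

Answer: {e, a³}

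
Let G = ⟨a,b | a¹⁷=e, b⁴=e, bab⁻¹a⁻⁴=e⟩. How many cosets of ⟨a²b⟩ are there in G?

First find ord(a²b) by computing successive powers:
  (a²b)¹ = a²b, (a²b)² = a¹⁰b², (a²b)³ = a⁸b³, (a²b)⁴ = e.
So |⟨a²b⟩| = ord(a²b) = 4. With |G| = 68, by Lagrange [G : ⟨a²b⟩] = 68/4 = 17.

Answer: 17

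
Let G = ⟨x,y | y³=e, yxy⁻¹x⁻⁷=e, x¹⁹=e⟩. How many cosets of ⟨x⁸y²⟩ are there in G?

First find ord(x⁸y²) by computing successive powers:
  (x⁸y²)¹ = x⁸y², (x⁸y²)² = xy, (x⁸y²)³ = e.
So |⟨x⁸y²⟩| = ord(x⁸y²) = 3. With |G| = 57, by Lagrange [G : ⟨x⁸y²⟩] = 57/3 = 19.

Answer: 19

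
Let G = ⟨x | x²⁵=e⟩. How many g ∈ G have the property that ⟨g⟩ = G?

G is cyclic of order 25. An element generates G iff its order is 25, and a cyclic group of order 25 has exactly φ(25) = 20 such elements.

Answer: 20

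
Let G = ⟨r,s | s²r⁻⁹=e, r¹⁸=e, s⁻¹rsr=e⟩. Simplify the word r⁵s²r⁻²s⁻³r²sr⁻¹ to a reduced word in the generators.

Multiply left to right, reducing at each step:
  (r⁵) · s² = r¹⁴
  (r¹⁴) · r⁻² = r¹²
  (r¹²) · s⁻³ = r³s⁻¹
  (r³s⁻¹) · r² = rs⁻¹
  (rs⁻¹) · s = r
  r · r⁻¹ = e

Answer: e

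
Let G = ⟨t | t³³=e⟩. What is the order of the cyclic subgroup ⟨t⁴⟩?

|⟨t⁴⟩| equals the order of t⁴. Compute successive powers until reaching e:
  (t⁴)¹ = t⁴, (t⁴)² = t⁸, (t⁴)³ = t¹², (t⁴)⁴ = t¹⁶, (t⁴)⁵ = t²⁰, (t⁴)⁶ = t²⁴, (t⁴)⁷ = t²⁸, (t⁴)⁸ = t³², (t⁴)⁹ = t³, (t⁴)¹⁰ = t⁷, (t⁴)¹¹ = t¹¹, (t⁴)¹² = t¹⁵, (t⁴)¹³ = t¹⁹, (t⁴)¹⁴ = t²³, (t⁴)¹⁵ = t²⁷, (t⁴)¹⁶ = t³¹, (t⁴)¹⁷ = t², (t⁴)¹⁸ = t⁶, (t⁴)¹⁹ = t¹⁰, (t⁴)²⁰ = t¹⁴, (t⁴)²¹ = t¹⁸, (t⁴)²² = t²², (t⁴)²³ = t²⁶, (t⁴)²⁴ = t³⁰, (t⁴)²⁵ = t, (t⁴)²⁶ = t⁵, (t⁴)²⁷ = t⁹, (t⁴)²⁸ = t¹³, (t⁴)²⁹ = t¹⁷, (t⁴)³⁰ = t²¹, (t⁴)³¹ = t²⁵, (t⁴)³² = t²⁹, (t⁴)³³ = e.
The smallest positive k with (t⁴)ᵏ = e is 33, so |⟨t⁴⟩| = 33.

Answer: 33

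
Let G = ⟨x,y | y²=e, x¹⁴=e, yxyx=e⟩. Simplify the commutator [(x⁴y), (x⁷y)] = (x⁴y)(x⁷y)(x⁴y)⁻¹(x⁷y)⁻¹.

[(x⁴y), (x⁷y)] = (x⁴y)·(x⁷y)·(x⁴y)⁻¹·(x⁷y)⁻¹.
  (x⁴y) · (x⁷y) = x¹¹
  (x¹¹) · (x⁴y) = xy
  (xy) · (x⁷y) = x⁸

Answer: x⁸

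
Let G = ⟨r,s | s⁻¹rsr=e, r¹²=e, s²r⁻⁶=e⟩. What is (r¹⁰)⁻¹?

The order of (r¹⁰) is 6 (smallest k with (r¹⁰)ᵏ = e), so (r¹⁰)⁻¹ = (r¹⁰)⁵ = r².
Check: (r¹⁰) · (r²) → (r¹⁰) · r² = e, giving e as required.

Answer: r²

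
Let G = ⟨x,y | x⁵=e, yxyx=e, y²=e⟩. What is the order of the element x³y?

Compute successive powers until reaching e:
  (x³y)¹ = x³y, (x³y)² = e.
The smallest positive k with (x³y)ᵏ = e is 2.

Answer: 2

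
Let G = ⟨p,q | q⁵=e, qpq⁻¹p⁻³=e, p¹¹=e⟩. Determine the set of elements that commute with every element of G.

An element z ∈ Z(G) iff z commutes with every generator.
For example e is central: e·p = p = p·e; e·q = q = q·e.
Whereas p ∉ Z(G) since p·q = pq ≠ p³q = q·p.
Checking each of the 55 elements this way gives Z(G) = {e}, of order 1.

Answer: {e}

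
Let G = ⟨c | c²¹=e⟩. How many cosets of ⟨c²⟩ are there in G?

First find ord(c²) by computing successive powers:
  (c²)¹ = c², (c²)² = c⁴, (c²)³ = c⁶, (c²)⁴ = c⁸, (c²)⁵ = c¹⁰, (c²)⁶ = c¹², (c²)⁷ = c¹⁴, (c²)⁸ = c¹⁶, (c²)⁹ = c¹⁸, (c²)¹⁰ = c²⁰, (c²)¹¹ = c, (c²)¹² = c³, (c²)¹³ = c⁵, (c²)¹⁴ = c⁷, (c²)¹⁵ = c⁹, (c²)¹⁶ = c¹¹, (c²)¹⁷ = c¹³, (c²)¹⁸ = c¹⁵, (c²)¹⁹ = c¹⁷, (c²)²⁰ = c¹⁹, (c²)²¹ = e.
So |⟨c²⟩| = ord(c²) = 21. With |G| = 21, by Lagrange [G : ⟨c²⟩] = 21/21 = 1.

Answer: 1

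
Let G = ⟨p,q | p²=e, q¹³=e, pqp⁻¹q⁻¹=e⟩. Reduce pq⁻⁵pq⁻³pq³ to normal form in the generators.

Multiply left to right, reducing at each step:
  p · q⁻⁵ = pq⁸
  (pq⁸) · p = q⁸
  (q⁸) · q⁻³ = q⁵
  (q⁵) · p = pq⁵
  (pq⁵) · q³ = pq⁸

Answer: pq⁸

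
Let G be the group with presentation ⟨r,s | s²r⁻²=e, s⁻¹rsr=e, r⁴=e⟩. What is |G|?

Enumerate words in the generators, reducing via the relations: the distinct elements are
  {e, r, s, rs, r², r³, s⁻¹, rs⁻¹}.
No further products give new elements, so |G| = 8.

Answer: 8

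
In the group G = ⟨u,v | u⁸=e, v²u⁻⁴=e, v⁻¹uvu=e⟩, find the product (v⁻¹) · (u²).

Compute (v⁻¹) · (u²) by multiplying left to right and reducing via the relations at each step:
  (v⁻¹) · u² = u²v

Answer: u²v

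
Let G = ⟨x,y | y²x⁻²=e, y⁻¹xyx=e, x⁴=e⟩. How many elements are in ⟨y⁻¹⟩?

|⟨y⁻¹⟩| equals the order of y⁻¹. Compute successive powers until reaching e:
  (y⁻¹)¹ = y⁻¹, (y⁻¹)² = x², (y⁻¹)³ = y, (y⁻¹)⁴ = e.
The smallest positive k with (y⁻¹)ᵏ = e is 4, so |⟨y⁻¹⟩| = 4.

Answer: 4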